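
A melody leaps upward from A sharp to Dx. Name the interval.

The letter names run A→D, a span of 3 letter steps, so the interval is some kind of fourth.
A# to D## is 6 semitones. A perfect fourth is 5, so 6 makes it augmented.

augmented fourth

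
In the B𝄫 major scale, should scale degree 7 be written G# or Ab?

Each scale degree takes a distinct letter name. Degree 7 of a scale on B must use the letter A.
Ab and G# are enharmonically the same pitch, but only Ab uses the letter A, so it is the correct spelling here.

Ab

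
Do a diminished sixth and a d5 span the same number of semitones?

No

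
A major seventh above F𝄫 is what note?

A seventh above F lands on the letter E.
A major seventh spans 11 semitones, so Fbb moves to pitch class 2. On the letter E that is Ebb.

Ebb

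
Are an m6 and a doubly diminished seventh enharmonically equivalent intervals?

A minor sixth spans 8 semitones; a doubly diminished seventh spans 8.
They are enharmonically equivalent.

Yes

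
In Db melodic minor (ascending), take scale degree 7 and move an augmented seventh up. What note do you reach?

Scale degree 7 of Db melodic minor (ascending) is C.
An augmented seventh (12 semitones) above C lands on the letter B, giving B#.

B#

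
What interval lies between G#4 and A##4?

augmented second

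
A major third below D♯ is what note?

B

D down a major third is Bb, so the target letter is B.
From D#, a major third is 4 semitones down: B.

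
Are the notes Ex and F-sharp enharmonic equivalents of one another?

Yes

E## = pitch class 6 and F# = pitch class 6 — the same pitch class, so they are enharmonic equivalents.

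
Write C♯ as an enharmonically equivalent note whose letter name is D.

Db

Plain D sits 1 semitone above C#, so on the letter D the same pitch needs a flat: Db.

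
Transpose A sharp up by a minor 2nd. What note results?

A second above A lands on the letter B.
A minor second spans 1 semitone, so A# moves to pitch class 11. On the letter B that is B.

B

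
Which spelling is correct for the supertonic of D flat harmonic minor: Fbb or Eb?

Eb

Each scale degree takes a distinct letter name. Degree 2 of a scale on D must use the letter E.
Eb and Fbb are enharmonically the same pitch, but only Eb uses the letter E, so it is the correct spelling here.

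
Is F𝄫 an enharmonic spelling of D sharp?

Fbb = pitch class 3 and D# = pitch class 3 — the same pitch class, so they are enharmonic equivalents.

Yes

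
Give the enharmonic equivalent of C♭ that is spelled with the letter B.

B

Plain B sits at the same pitch as Cb, so on the letter B the same pitch needs a natural: B.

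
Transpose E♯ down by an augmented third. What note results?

A third below E lands on the letter C.
An augmented third spans 5 semitones, so E# moves to pitch class 0. On the letter C that is C.

C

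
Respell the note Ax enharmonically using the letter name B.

Plain B sits at the same pitch as A##, so on the letter B the same pitch needs a natural: B.

B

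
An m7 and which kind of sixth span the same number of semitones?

A minor seventh spans 10 semitones.
A sixth spanning 10 semitones is augmented (the major sixth is 9).

augmented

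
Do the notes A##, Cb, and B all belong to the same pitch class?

A## = pitch class 11 and Cb = pitch class 11 and B = pitch class 11 — the same pitch class, so they are enharmonic equivalents.

Yes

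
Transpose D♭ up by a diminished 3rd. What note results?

Fbb

D up a major third is F#, so the target letter is F.
From Db, a diminished third is 2 semitones up: Fbb.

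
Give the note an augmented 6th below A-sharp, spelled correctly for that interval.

C

A down a major sixth is C, so the target letter is C.
From A#, an augmented sixth is 10 semitones down: C.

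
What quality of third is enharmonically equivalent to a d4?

A diminished fourth spans 4 semitones.
A third spanning 4 semitones is major (the major third is 4).

major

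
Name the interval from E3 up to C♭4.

Counting letters E–F–G–A–B–C gives a sixth.
E→Cb = 7 semitones, 2 narrower than the major sixth (9), so diminished.

diminished sixth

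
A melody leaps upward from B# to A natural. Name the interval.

diminished seventh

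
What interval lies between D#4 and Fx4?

Counting letters D–E–F gives a third.
D#→F## = 4 semitones, exactly the major third.

major third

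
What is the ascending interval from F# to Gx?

augmented second

Counting letters F–G gives a second.
F#→G## = 3 semitones, 1 wider than the major second (2), so augmented.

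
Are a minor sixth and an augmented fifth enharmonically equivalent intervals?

A minor sixth spans 8 semitones; an augmented fifth spans 8.
They are enharmonically equivalent.

Yes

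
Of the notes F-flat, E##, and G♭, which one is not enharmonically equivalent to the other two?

Fb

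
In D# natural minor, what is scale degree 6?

Degree 6 takes the letter 5 steps above D, which is B.
In natural minor, degree 6 sits 8 semitones above the tonic. D# + 8 semitones is pitch class 11, spelled on B as B.

B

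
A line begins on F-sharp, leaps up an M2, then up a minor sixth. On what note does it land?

A major second up from F# is G# (letter G, 2 semitones up).
A minor sixth up from G# is E (letter E, 8 semitones up).

E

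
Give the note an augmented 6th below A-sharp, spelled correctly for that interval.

C

A sixth below A lands on the letter C.
An augmented sixth spans 10 semitones, so A# moves to pitch class 0. On the letter C that is C.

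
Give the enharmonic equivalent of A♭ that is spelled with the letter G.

Ab is pitch class 8. The letter G alone is pitch class 7.
To reach pitch class 8 from G requires an offset of +1 semitone, i.e. sharp: G#.

G#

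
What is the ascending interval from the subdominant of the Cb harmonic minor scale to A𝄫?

minor third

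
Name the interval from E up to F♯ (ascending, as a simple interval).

Counting letters E–F gives a second.
E→F# = 2 semitones, exactly the major second.

major second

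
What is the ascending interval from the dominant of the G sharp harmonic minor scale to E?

minor second

The dominant of G# harmonic minor is D#.
D# up to E: letters D→E make it a second; 1 semitone makes it minor.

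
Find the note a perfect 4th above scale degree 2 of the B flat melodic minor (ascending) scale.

F

Scale degree 2 of Bb melodic minor (ascending) is C.
A perfect fourth (5 semitones) above C lands on the letter F, giving F.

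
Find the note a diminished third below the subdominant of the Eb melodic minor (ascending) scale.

F#

The subdominant of Eb melodic minor (ascending) is Ab.
A diminished third (2 semitones) below Ab lands on the letter F, giving F#.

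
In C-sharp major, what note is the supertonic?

D#

The C# major scale runs C# D# E# F# G# A# B#.
Degree 2 is D#.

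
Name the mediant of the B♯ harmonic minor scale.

D#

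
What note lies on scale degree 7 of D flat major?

The Db major scale runs Db Eb F Gb Ab Bb C.
Degree 7 is C.

C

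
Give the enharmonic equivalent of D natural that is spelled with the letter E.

D is pitch class 2. The letter E alone is pitch class 4.
To reach pitch class 2 from E requires an offset of -2 semitones, i.e. double flat: Ebb.

Ebb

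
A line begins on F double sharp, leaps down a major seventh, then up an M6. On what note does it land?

E#

A major seventh down from F## is G# (letter G, 11 semitones down).
A major sixth up from G# is E# (letter E, 9 semitones up).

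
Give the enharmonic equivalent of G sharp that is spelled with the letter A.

G# is pitch class 8. The letter A alone is pitch class 9.
To reach pitch class 8 from A requires an offset of -1 semitone, i.e. flat: Ab.

Ab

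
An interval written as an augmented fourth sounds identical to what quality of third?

doubly augmented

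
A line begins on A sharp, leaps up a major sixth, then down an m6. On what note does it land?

A major sixth up from A# is F## (letter F, 9 semitones up).
A minor sixth down from F## is A## (letter A, 8 semitones down).

A##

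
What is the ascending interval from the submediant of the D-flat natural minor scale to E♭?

augmented fourth

The submediant of Db natural minor is Bbb.
Bbb up to Eb: letters B→E make it a fourth; 6 semitones makes it augmented.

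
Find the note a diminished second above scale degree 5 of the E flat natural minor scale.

Cbb

Scale degree 5 of Eb natural minor is Bb.
A diminished second (0 semitones) above Bb lands on the letter C, giving Cbb.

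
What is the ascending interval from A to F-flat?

diminished sixth

Counting letters A–B–C–D–E–F gives a sixth.
A→Fb = 7 semitones, 2 narrower than the major sixth (9), so diminished.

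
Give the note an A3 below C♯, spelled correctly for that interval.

C down a major third is Ab, so the target letter is A.
From C#, an augmented third is 5 semitones down: Ab.

Ab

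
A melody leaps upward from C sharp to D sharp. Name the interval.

Counting letters C–D gives a second.
C#→D# = 2 semitones, exactly the major second.

major second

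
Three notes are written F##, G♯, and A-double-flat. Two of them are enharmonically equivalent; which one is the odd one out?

In 12-tone equal temperament, enharmonic equivalents share a pitch class. F## is pitch class 7; G# is pitch class 8; Abb is pitch class 7.
F## and Abb share pitch class 7, while G# is pitch class 8.

G#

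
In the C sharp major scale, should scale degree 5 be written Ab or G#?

G#

Each scale degree takes a distinct letter name. Degree 5 of a scale on C must use the letter G.
G# and Ab are enharmonically the same pitch, but only G# uses the letter G, so it is the correct spelling here.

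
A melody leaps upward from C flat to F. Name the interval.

augmented fourth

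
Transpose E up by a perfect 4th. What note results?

A fourth above E lands on the letter A.
A perfect fourth spans 5 semitones, so E moves to pitch class 9. On the letter A that is A.

A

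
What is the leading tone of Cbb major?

Bbb

Degree 7 takes the letter 6 steps above C, which is B.
In major, degree 7 sits 11 semitones above the tonic. Cbb + 11 semitones is pitch class 9, spelled on B as Bbb.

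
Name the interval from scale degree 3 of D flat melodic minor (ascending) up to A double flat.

Scale degree 3 of Db melodic minor (ascending) is Fb.
Fb up to Abb: letters F→A make it a third; 3 semitones makes it minor.

minor third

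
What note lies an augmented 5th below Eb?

Abb

E down a perfect fifth is A, so the target letter is A.
From Eb, an augmented fifth is 8 semitones down: Abb.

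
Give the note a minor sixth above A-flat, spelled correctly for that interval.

A sixth above A lands on the letter F.
A minor sixth spans 8 semitones, so Ab moves to pitch class 4. On the letter F that is Fb.

Fb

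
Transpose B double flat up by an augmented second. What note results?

A second above B lands on the letter C.
An augmented second spans 3 semitones, so Bbb moves to pitch class 0. On the letter C that is C.

C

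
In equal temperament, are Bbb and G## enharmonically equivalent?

Bbb = pitch class 9 and G## = pitch class 9 — the same pitch class, so they are enharmonic equivalents.

Yes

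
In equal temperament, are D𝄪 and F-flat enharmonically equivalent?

Yes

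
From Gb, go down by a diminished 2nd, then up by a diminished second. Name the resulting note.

Gb

A diminished second down from Gb is F# (letter F, 0 semitones down).
A diminished second up from F# is Gb (letter G, 0 semitones up).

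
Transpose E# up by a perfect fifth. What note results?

A fifth above E lands on the letter B.
A perfect fifth spans 7 semitones, so E# moves to pitch class 0. On the letter B that is B#.

B#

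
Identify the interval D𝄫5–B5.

doubly augmented sixth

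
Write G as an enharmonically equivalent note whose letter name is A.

Plain A sits 2 semitones above G, so on the letter A the same pitch needs a double flat: Abb.

Abb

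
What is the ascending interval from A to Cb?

The letter names run A→C, a span of 2 letter steps, so the interval is some kind of third.
A to Cb is 2 semitones. A major third is 4, so 2 makes it diminished.

diminished third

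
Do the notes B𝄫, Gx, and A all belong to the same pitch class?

Bbb = pitch class 9 and G## = pitch class 9 and A = pitch class 9 — the same pitch class, so they are enharmonic equivalents.

Yes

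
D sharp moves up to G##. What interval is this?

augmented fourth

The letter names run D→G, a span of 3 letter steps, so the interval is some kind of fourth.
D# to G## is 6 semitones. A perfect fourth is 5, so 6 makes it augmented.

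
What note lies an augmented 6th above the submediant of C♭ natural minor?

F

The submediant of Cb natural minor is Abb.
An augmented sixth (10 semitones) above Abb lands on the letter F, giving F.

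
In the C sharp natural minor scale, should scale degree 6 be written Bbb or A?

Each scale degree takes a distinct letter name. Degree 6 of a scale on C must use the letter A.
A and Bbb are enharmonically the same pitch, but only A uses the letter A, so it is the correct spelling here.

A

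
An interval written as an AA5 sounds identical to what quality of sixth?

major

A doubly augmented fifth spans 9 semitones.
A sixth spanning 9 semitones is major (the major sixth is 9).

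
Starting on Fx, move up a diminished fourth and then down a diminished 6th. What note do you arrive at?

D##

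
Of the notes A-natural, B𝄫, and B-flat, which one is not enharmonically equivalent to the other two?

In 12-tone equal temperament, enharmonic equivalents share a pitch class. A is pitch class 9; Bbb is pitch class 9; Bb is pitch class 10.
A and Bbb share pitch class 9, while Bb is pitch class 10.

Bb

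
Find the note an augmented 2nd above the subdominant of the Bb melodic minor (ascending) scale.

The subdominant of Bb melodic minor (ascending) is Eb.
An augmented second (3 semitones) above Eb lands on the letter F, giving F#.

F#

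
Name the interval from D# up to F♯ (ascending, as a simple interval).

The letter names run D→F, a span of 2 letter steps, so the interval is some kind of third.
D# to F# is 3 semitones. A major third is 4, so 3 makes it minor.

minor third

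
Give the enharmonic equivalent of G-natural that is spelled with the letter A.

Abb

Plain A sits 2 semitones above G, so on the letter A the same pitch needs a double flat: Abb.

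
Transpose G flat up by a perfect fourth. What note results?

A fourth above G lands on the letter C.
A perfect fourth spans 5 semitones, so Gb moves to pitch class 11. On the letter C that is Cb.

Cb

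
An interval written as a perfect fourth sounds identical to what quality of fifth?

A perfect fourth spans 5 semitones.
A fifth spanning 5 semitones is doubly diminished (the perfect fifth is 7).

doubly diminished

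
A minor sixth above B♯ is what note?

G#

B up a major sixth is G#, so the target letter is G.
From B#, a minor sixth is 8 semitones up: G#.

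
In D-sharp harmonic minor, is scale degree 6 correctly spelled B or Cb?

Each scale degree takes a distinct letter name. Degree 6 of a scale on D must use the letter B.
B and Cb are enharmonically the same pitch, but only B uses the letter B, so it is the correct spelling here.

B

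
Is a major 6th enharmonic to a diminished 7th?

Yes

A major sixth spans 9 semitones; a diminished seventh spans 9.
They are enharmonically equivalent.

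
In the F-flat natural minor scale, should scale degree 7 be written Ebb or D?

Ebb

Each scale degree takes a distinct letter name. Degree 7 of a scale on F must use the letter E.
Ebb and D are enharmonically the same pitch, but only Ebb uses the letter E, so it is the correct spelling here.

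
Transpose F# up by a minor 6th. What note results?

D

A sixth above F lands on the letter D.
A minor sixth spans 8 semitones, so F# moves to pitch class 2. On the letter D that is D.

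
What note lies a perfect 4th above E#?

A#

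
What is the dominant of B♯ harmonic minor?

F##

Degree 5 takes the letter 4 steps above B, which is F.
In harmonic minor, degree 5 sits 7 semitones above the tonic. B# + 7 semitones is pitch class 7, spelled on F as F##.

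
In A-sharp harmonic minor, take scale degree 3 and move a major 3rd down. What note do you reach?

Scale degree 3 of A# harmonic minor is C#.
A major third (4 semitones) below C# lands on the letter A, giving A.

A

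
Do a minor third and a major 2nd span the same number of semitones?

A minor third spans 3 semitones; a major second spans 2.
The spans differ, so they are not enharmonic equivalents.

No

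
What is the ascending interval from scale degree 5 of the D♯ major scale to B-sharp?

major second

Scale degree 5 of D# major is A#.
A# up to B#: letters A→B make it a second; 2 semitones makes it major.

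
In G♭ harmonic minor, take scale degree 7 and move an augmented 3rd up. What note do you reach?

Scale degree 7 of Gb harmonic minor is F.
An augmented third (5 semitones) above F lands on the letter A, giving A#.

A#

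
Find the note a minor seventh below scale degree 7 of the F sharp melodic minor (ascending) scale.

Scale degree 7 of F# melodic minor (ascending) is E#.
A minor seventh (10 semitones) below E# lands on the letter F, giving F##.

F##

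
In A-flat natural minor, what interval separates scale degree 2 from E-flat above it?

Scale degree 2 of Ab natural minor is Bb.
Bb up to Eb: letters B→E make it a fourth; 5 semitones makes it perfect.

perfect fourth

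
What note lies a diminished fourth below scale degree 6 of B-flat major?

D#

Scale degree 6 of Bb major is G.
A diminished fourth (4 semitones) below G lands on the letter D, giving D#.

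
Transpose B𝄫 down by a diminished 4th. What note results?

B down a perfect fourth is F#, so the target letter is F.
From Bbb, a diminished fourth is 4 semitones down: F.

F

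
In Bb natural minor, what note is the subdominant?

Eb

The Bb natural minor scale runs Bb C Db Eb F Gb Ab.
Degree 4 is Eb.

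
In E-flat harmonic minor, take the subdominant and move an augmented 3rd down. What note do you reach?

Fbb

The subdominant of Eb harmonic minor is Ab.
An augmented third (5 semitones) below Ab lands on the letter F, giving Fbb.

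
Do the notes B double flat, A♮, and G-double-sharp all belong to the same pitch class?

Yes

Bbb = pitch class 9 and A = pitch class 9 and G## = pitch class 9 — the same pitch class, so they are enharmonic equivalents.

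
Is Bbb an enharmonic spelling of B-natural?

No

Two spellings are enharmonically equivalent only if they share a pitch class.
Here Bbb → 9, B → 11; 9 ≠ 11, so they are not.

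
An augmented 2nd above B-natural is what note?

B up a major second is C#, so the target letter is C.
From B, an augmented second is 3 semitones up: C##.

C##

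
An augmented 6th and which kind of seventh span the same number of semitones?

An augmented sixth spans 10 semitones.
A seventh spanning 10 semitones is minor (the major seventh is 11).

minor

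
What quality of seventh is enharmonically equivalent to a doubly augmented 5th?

A doubly augmented fifth spans 9 semitones.
A seventh spanning 9 semitones is diminished (the major seventh is 11).

diminished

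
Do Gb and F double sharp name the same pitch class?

No

Two spellings are enharmonically equivalent only if they share a pitch class.
Here Gb → 6, F## → 7; 6 ≠ 7, so they are not.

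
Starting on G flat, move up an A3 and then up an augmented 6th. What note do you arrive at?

An augmented third up from Gb is B (letter B, 5 semitones up).
An augmented sixth up from B is G## (letter G, 10 semitones up).

G##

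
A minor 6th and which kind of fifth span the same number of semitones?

A minor sixth spans 8 semitones.
A fifth spanning 8 semitones is augmented (the perfect fifth is 7).

augmented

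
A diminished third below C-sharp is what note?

A##

C down a major third is Ab, so the target letter is A.
From C#, a diminished third is 2 semitones down: A##.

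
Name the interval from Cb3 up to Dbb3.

minor second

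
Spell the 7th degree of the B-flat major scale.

The Bb major scale runs Bb C D Eb F G A.
Degree 7 is A.

A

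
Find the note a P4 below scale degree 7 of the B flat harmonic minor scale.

Scale degree 7 of Bb harmonic minor is A.
A perfect fourth (5 semitones) below A lands on the letter E, giving E.

E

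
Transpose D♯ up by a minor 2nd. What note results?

A second above D lands on the letter E.
A minor second spans 1 semitone, so D# moves to pitch class 4. On the letter E that is E.

E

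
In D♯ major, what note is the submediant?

Degree 6 takes the letter 5 steps above D, which is B.
In major, degree 6 sits 9 semitones above the tonic. D# + 9 semitones is pitch class 0, spelled on B as B#.

B#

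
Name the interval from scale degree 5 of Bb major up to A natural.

major third

Scale degree 5 of Bb major is F.
F up to A: letters F→A make it a third; 4 semitones makes it major.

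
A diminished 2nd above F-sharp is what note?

Gb

F up a major second is G, so the target letter is G.
From F#, a diminished second is 0 semitones up: Gb.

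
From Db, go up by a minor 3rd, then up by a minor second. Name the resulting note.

Gbb

A minor third up from Db is Fb (letter F, 3 semitones up).
A minor second up from Fb is Gbb (letter G, 1 semitone up).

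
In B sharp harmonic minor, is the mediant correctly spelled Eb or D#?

D#

Each scale degree takes a distinct letter name. Degree 3 of a scale on B must use the letter D.
D# and Eb are enharmonically the same pitch, but only D# uses the letter D, so it is the correct spelling here.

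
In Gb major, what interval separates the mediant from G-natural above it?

major sixth

The mediant of Gb major is Bb.
Bb up to G: letters B→G make it a sixth; 9 semitones makes it major.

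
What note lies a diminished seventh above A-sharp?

G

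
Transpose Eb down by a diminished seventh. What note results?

F#

A seventh below E lands on the letter F.
A diminished seventh spans 9 semitones, so Eb moves to pitch class 6. On the letter F that is F#.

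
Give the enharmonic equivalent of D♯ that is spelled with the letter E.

Eb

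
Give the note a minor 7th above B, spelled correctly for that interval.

A

A seventh above B lands on the letter A.
A minor seventh spans 10 semitones, so B moves to pitch class 9. On the letter A that is A.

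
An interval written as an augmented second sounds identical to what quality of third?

An augmented second spans 3 semitones.
A third spanning 3 semitones is minor (the major third is 4).

minor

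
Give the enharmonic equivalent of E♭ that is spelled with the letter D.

Eb is pitch class 3. The letter D alone is pitch class 2.
To reach pitch class 3 from D requires an offset of +1 semitone, i.e. sharp: D#.

D#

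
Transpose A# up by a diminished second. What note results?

A second above A lands on the letter B.
A diminished second spans 0 semitones, so A# moves to pitch class 10. On the letter B that is Bb.

Bb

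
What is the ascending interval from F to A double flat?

diminished third

Counting letters F–G–A gives a third.
F→Abb = 2 semitones, 2 narrower than the major third (4), so diminished.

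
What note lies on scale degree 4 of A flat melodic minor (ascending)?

Degree 4 takes the letter 3 steps above A, which is D.
In melodic minor (ascending), degree 4 sits 5 semitones above the tonic. Ab + 5 semitones is pitch class 1, spelled on D as Db.

Db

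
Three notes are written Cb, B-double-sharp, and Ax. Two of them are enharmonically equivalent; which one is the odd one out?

B##

In 12-tone equal temperament, enharmonic equivalents share a pitch class. Cb is pitch class 11; B## is pitch class 1; A## is pitch class 11.
Cb and A## share pitch class 11, while B## is pitch class 1.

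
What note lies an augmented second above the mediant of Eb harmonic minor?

The mediant of Eb harmonic minor is Gb.
An augmented second (3 semitones) above Gb lands on the letter A, giving A.

A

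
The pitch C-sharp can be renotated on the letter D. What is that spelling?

C# is pitch class 1. The letter D alone is pitch class 2.
To reach pitch class 1 from D requires an offset of -1 semitone, i.e. flat: Db.

Db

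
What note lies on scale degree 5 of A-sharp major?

E#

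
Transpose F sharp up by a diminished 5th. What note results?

A fifth above F lands on the letter C.
A diminished fifth spans 6 semitones, so F# moves to pitch class 0. On the letter C that is C.

C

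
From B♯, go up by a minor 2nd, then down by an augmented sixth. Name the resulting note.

A minor second up from B# is C# (letter C, 1 semitone up).
An augmented sixth down from C# is Eb (letter E, 10 semitones down).

Eb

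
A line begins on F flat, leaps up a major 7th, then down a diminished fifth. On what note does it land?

A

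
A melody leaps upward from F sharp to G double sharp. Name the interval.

augmented second

The letter names run F→G, a span of 1 letter step, so the interval is some kind of second.
F# to G## is 3 semitones. A major second is 2, so 3 makes it augmented.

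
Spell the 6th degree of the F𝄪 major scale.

Degree 6 takes the letter 5 steps above F, which is D.
In major, degree 6 sits 9 semitones above the tonic. F## + 9 semitones is pitch class 4, spelled on D as D##.

D##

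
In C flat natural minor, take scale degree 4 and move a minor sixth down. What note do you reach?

Scale degree 4 of Cb natural minor is Fb.
A minor sixth (8 semitones) below Fb lands on the letter A, giving Ab.

Ab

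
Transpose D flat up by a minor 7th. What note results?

D up a major seventh is C#, so the target letter is C.
From Db, a minor seventh is 10 semitones up: Cb.

Cb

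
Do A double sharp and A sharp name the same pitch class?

A## is pitch class 11; A# is pitch class 10.
The pitch classes differ (11 vs. 10), so they are not enharmonic equivalents.

No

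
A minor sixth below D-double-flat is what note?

D down a major sixth is F, so the target letter is F.
From Dbb, a minor sixth is 8 semitones down: Fb.

Fb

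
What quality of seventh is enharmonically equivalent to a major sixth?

diminished

A major sixth spans 9 semitones.
A seventh spanning 9 semitones is diminished (the major seventh is 11).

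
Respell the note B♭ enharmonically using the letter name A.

A#

Bb is pitch class 10. The letter A alone is pitch class 9.
To reach pitch class 10 from A requires an offset of +1 semitone, i.e. sharp: A#.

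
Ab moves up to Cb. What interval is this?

minor third

Counting letters A–B–C gives a third.
Ab→Cb = 3 semitones, 1 narrower than the major third (4), so minor.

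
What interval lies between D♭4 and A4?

Counting letters D–E–F–G–A gives a fifth.
Db→A = 8 semitones, 1 wider than the perfect fifth (7), so augmented.

augmented fifth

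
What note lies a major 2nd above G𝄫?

G up a major second is A, so the target letter is A.
From Gbb, a major second is 2 semitones up: Abb.

Abb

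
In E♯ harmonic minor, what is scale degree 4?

A#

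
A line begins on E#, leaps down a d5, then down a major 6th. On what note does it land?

A diminished fifth down from E# is A## (letter A, 6 semitones down).
A major sixth down from A## is C## (letter C, 9 semitones down).

C##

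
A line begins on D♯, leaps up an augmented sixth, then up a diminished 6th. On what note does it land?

G#

An augmented sixth up from D# is B## (letter B, 10 semitones up).
A diminished sixth up from B## is G# (letter G, 7 semitones up).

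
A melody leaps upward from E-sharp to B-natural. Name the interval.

Counting letters E–F–G–A–B gives a fifth.
E#→B = 6 semitones, 1 narrower than the perfect fifth (7), so diminished.

diminished fifth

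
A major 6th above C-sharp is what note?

A#

A sixth above C lands on the letter A.
A major sixth spans 9 semitones, so C# moves to pitch class 10. On the letter A that is A#.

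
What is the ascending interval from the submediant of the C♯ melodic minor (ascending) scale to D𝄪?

The submediant of C# melodic minor (ascending) is A#.
A# up to D##: letters A→D make it a fourth; 6 semitones makes it augmented.

augmented fourth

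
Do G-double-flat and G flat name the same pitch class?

No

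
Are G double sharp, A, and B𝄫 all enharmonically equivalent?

Yes

G## is pitch class 9; A is pitch class 9; Bbb is pitch class 9.
All spellings map to pitch class 9, so they are enharmonically equivalent.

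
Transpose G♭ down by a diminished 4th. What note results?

D

A fourth below G lands on the letter D.
A diminished fourth spans 4 semitones, so Gb moves to pitch class 2. On the letter D that is D.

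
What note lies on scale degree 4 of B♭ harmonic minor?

Eb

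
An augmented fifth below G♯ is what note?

C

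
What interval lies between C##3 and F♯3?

diminished fourth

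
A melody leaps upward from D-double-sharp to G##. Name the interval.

perfect fourth

The letter names run D→G, a span of 3 letter steps, so the interval is some kind of fourth.
D## to G## is 5 semitones. A perfect fourth is 5, so 5 makes it perfect.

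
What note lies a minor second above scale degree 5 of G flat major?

Ebb

Scale degree 5 of Gb major is Db.
A minor second (1 semitone) above Db lands on the letter E, giving Ebb.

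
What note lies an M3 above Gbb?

Bbb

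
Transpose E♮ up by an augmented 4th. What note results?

A#

A fourth above E lands on the letter A.
An augmented fourth spans 6 semitones, so E moves to pitch class 10. On the letter A that is A#.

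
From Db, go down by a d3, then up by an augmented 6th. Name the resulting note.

A diminished third down from Db is B (letter B, 2 semitones down).
An augmented sixth up from B is G## (letter G, 10 semitones up).

G##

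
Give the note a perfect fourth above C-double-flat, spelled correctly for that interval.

A fourth above C lands on the letter F.
A perfect fourth spans 5 semitones, so Cbb moves to pitch class 3. On the letter F that is Fbb.

Fbb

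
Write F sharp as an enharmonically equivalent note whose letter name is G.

Gb

Plain G sits 1 semitone above F#, so on the letter G the same pitch needs a flat: Gb.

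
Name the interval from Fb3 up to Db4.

The letter names run F→D, a span of 5 letter steps, so the interval is some kind of sixth.
Fb to Db is 9 semitones. A major sixth is 9, so 9 makes it major.

major sixth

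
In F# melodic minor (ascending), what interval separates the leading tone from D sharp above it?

The leading tone of F# melodic minor (ascending) is E#.
E# up to D#: letters E→D make it a seventh; 10 semitones makes it minor.

minor seventh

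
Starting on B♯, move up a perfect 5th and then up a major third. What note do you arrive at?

A##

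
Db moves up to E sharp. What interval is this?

doubly augmented second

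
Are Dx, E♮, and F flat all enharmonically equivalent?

D## is pitch class 4; E is pitch class 4; Fb is pitch class 4.
All spellings map to pitch class 4, so they are enharmonically equivalent.

Yes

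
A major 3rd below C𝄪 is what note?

A#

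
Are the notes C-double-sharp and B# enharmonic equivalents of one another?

No

C## is pitch class 2; B# is pitch class 0.
The pitch classes differ (2 vs. 0), so they are not enharmonic equivalents.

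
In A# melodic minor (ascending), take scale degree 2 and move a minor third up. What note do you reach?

D#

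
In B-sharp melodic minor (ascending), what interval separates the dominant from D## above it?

major sixth

The dominant of B# melodic minor (ascending) is F##.
F## up to D##: letters F→D make it a sixth; 9 semitones makes it major.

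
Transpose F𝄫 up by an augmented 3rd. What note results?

F up a major third is A, so the target letter is A.
From Fbb, an augmented third is 5 semitones up: Ab.

Ab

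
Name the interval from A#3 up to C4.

The letter names run A→C, a span of 2 letter steps, so the interval is some kind of third.
A# to C is 2 semitones. A major third is 4, so 2 makes it diminished.

diminished third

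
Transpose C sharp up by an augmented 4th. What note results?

F##

A fourth above C lands on the letter F.
An augmented fourth spans 6 semitones, so C# moves to pitch class 7. On the letter F that is F##.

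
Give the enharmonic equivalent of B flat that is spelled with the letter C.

Bb is pitch class 10. The letter C alone is pitch class 0.
To reach pitch class 10 from C requires an offset of -2 semitones, i.e. double flat: Cbb.

Cbb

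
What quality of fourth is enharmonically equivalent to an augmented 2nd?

doubly diminished

An augmented second spans 3 semitones.
A fourth spanning 3 semitones is doubly diminished (the perfect fourth is 5).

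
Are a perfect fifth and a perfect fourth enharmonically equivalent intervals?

A perfect fifth spans 7 semitones; a perfect fourth spans 5.
The spans differ, so they are not enharmonic equivalents.

No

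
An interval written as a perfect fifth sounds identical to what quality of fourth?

A perfect fifth spans 7 semitones.
A fourth spanning 7 semitones is doubly augmented (the perfect fourth is 5).

doubly augmented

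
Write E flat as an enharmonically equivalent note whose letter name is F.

Fbb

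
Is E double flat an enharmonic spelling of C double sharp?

Ebb is pitch class 2; C## is pitch class 2.
All spellings map to pitch class 2, so they are enharmonically equivalent.

Yes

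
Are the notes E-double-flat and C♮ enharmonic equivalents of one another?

No

Two spellings are enharmonically equivalent only if they share a pitch class.
Here Ebb → 2, C → 0; 0 ≠ 2, so they are not.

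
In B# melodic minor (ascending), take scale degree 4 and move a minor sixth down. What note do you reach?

G##

Scale degree 4 of B# melodic minor (ascending) is E#.
A minor sixth (8 semitones) below E# lands on the letter G, giving G##.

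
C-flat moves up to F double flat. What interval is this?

The letter names run C→F, a span of 3 letter steps, so the interval is some kind of fourth.
Cb to Fbb is 4 semitones. A perfect fourth is 5, so 4 makes it diminished.

diminished fourth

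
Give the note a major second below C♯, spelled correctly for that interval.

C down a major second is Bb, so the target letter is B.
From C#, a major second is 2 semitones down: B.

B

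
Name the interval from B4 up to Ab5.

Counting letters B–C–D–E–F–G–A gives a seventh.
B→Ab = 9 semitones, 2 narrower than the major seventh (11), so diminished.

diminished seventh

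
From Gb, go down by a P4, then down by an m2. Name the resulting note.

C

A perfect fourth down from Gb is Db (letter D, 5 semitones down).
A minor second down from Db is C (letter C, 1 semitone down).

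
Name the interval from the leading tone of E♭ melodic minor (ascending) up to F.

The leading tone of Eb melodic minor (ascending) is D.
D up to F: letters D→F make it a third; 3 semitones makes it minor.

minor third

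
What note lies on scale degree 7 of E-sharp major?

Degree 7 takes the letter 6 steps above E, which is D.
In major, degree 7 sits 11 semitones above the tonic. E# + 11 semitones is pitch class 4, spelled on D as D##.

D##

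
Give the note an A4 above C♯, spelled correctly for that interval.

F##

C up a perfect fourth is F, so the target letter is F.
From C#, an augmented fourth is 6 semitones up: F##.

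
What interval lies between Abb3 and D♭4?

augmented fourth

Counting letters A–B–C–D gives a fourth.
Abb→Db = 6 semitones, 1 wider than the perfect fourth (5), so augmented.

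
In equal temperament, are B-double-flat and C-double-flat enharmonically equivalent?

No

Bbb is pitch class 9; Cbb is pitch class 10.
The pitch classes differ (9 vs. 10), so they are not enharmonic equivalents.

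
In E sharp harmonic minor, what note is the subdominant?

A#

Degree 4 takes the letter 3 steps above E, which is A.
In harmonic minor, degree 4 sits 5 semitones above the tonic. E# + 5 semitones is pitch class 10, spelled on A as A#.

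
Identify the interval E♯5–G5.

Counting letters E–F–G gives a third.
E#→G = 2 semitones, 2 narrower than the major third (4), so diminished.

diminished third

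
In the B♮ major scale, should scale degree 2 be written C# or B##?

C#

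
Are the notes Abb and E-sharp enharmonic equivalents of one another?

Two spellings are enharmonically equivalent only if they share a pitch class.
Here Abb → 7, E# → 5; 5 ≠ 7, so they are not.

No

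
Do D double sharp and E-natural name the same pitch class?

Yes

D## = pitch class 4 and E = pitch class 4 — the same pitch class, so they are enharmonic equivalents.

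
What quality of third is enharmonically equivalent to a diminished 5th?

doubly augmented

A diminished fifth spans 6 semitones.
A third spanning 6 semitones is doubly augmented (the major third is 4).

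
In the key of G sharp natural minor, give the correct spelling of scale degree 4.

The G# natural minor scale runs G# A# B C# D# E F#.
Degree 4 is C#.

C#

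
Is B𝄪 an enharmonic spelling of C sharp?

Yes

B## is pitch class 1; C# is pitch class 1.
All spellings map to pitch class 1, so they are enharmonically equivalent.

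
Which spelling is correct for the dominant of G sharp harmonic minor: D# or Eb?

D#

Each scale degree takes a distinct letter name. Degree 5 of a scale on G must use the letter D.
D# and Eb are enharmonically the same pitch, but only D# uses the letter D, so it is the correct spelling here.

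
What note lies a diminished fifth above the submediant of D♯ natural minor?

The submediant of D# natural minor is B.
A diminished fifth (6 semitones) above B lands on the letter F, giving F.

F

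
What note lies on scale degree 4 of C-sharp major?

F#

The C# major scale runs C# D# E# F# G# A# B#.
Degree 4 is F#.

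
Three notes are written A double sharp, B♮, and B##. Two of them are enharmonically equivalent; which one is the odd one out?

B##

In 12-tone equal temperament, enharmonic equivalents share a pitch class. A## is pitch class 11; B is pitch class 11; B## is pitch class 1.
A## and B share pitch class 11, while B## is pitch class 1.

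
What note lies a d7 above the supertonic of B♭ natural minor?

The supertonic of Bb natural minor is C.
A diminished seventh (9 semitones) above C lands on the letter B, giving Bbb.

Bbb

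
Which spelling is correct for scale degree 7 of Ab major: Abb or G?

Each scale degree takes a distinct letter name. Degree 7 of a scale on A must use the letter G.
G and Abb are enharmonically the same pitch, but only G uses the letter G, so it is the correct spelling here.

G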